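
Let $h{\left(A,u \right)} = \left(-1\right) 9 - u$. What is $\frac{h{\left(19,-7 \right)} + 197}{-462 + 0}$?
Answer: $- \frac{65}{154} \approx -0.42208$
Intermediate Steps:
$h{\left(A,u \right)} = -9 - u$
$\frac{h{\left(19,-7 \right)} + 197}{-462 + 0} = \frac{\left(-9 - -7\right) + 197}{-462 + 0} = \frac{\left(-9 + 7\right) + 197}{-462} = - \frac{-2 + 197}{462} = \left(- \frac{1}{462}\right) 195 = - \frac{65}{154}$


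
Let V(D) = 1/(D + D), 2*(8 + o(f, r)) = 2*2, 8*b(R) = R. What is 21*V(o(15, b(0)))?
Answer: -7/4 ≈ -1.7500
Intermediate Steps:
b(R) = R/8
o(f, r) = -6 (o(f, r) = -8 + (2*2)/2 = -8 + (1/2)*4 = -8 + 2 = -6)
V(D) = 1/(2*D)
21*V(o(15, b(0))) = 21*((1/2)/(-6)) = 21*((1/2)*(-1/6)) = 21*(-1/12) = -7/4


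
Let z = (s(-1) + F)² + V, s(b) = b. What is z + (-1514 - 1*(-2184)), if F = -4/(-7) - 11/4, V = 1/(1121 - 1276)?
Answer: 82645371/121520 ≈ 680.10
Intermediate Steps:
V = -1/155 (V = 1/(-155) = -1/155 ≈ -0.0064516)
F = -61/28 (F = -4*(-⅐) - 11*¼ = 4/7 - 11/4 = -61/28 ≈ -2.1786)
z = 1226971/121520 (z = (-1 - 61/28)² - 1/155 = (-89/28)² - 1/155 = 7921/784 - 1/155 = 1226971/121520 ≈ 10.097)
z + (-1514 - 1*(-2184)) = 1226971/121520 + (-1514 - 1*(-2184)) = 1226971/121520 + (-1514 + 2184) = 1226971/121520 + 670 = 82645371/121520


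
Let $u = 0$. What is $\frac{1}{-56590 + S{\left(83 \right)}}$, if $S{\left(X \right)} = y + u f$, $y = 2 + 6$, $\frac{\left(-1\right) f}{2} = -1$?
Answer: $- \frac{1}{56582} \approx -1.7673 \cdot 10^{-5}$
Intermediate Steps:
$f = 2$ ($f = \left(-2\right) \left(-1\right) = 2$)
$y = 8$
$S{\left(X \right)} = 8$ ($S{\left(X \right)} = 8 + 0 \cdot 2 = 8 + 0 = 8$)
$\frac{1}{-56590 + S{\left(83 \right)}} = \frac{1}{-56590 + 8} = \frac{1}{-56582} = - \frac{1}{56582}$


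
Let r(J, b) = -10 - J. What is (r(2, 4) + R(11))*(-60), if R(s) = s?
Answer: 60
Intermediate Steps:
(r(2, 4) + R(11))*(-60) = ((-10 - 1*2) + 11)*(-60) = ((-10 - 2) + 11)*(-60) = (-12 + 11)*(-60) = -1*(-60) = 60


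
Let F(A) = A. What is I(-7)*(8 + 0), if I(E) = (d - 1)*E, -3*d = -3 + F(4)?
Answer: 224/3 ≈ 74.667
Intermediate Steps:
d = -⅓ (d = -(-3 + 4)/3 = -⅓*1 = -⅓ ≈ -0.33333)
I(E) = -4*E/3 (I(E) = (-⅓ - 1)*E = -4*E/3)
I(-7)*(8 + 0) = (-4/3*(-7))*(8 + 0) = (28/3)*8 = 224/3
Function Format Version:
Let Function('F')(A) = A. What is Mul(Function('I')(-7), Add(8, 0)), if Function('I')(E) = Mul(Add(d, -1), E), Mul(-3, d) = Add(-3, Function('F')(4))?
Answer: Rational(224, 3) ≈ 74.667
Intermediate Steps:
d = Rational(-1, 3) (d = Mul(Rational(-1, 3), Add(-3, 4)) = Mul(Rational(-1, 3), 1) = Rational(-1, 3) ≈ -0.33333)
Function('I')(E) = Mul(Rational(-4, 3), E) (Function('I')(E) = Mul(Add(Rational(-1, 3), -1), E) = Mul(Rational(-4, 3), E))
Mul(Function('I')(-7), Add(8, 0)) = Mul(Mul(Rational(-4, 3), -7), Add(8, 0)) = Mul(Rational(28, 3), 8) = Rational(224, 3)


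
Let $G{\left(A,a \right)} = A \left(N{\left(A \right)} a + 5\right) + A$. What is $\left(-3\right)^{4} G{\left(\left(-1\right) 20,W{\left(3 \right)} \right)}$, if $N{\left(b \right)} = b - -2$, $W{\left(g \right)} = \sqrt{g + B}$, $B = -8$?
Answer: $-9720 + 29160 i \sqrt{5} \approx -9720.0 + 65204.0 i$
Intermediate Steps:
$W{\left(g \right)} = \sqrt{-8 + g}$ ($W{\left(g \right)} = \sqrt{g - 8} = \sqrt{-8 + g}$)
$N{\left(b \right)} = 2 + b$ ($N{\left(b \right)} = b + 2 = 2 + b$)
$G{\left(A,a \right)} = A + A \left(5 + a \left(2 + A\right)\right)$ ($G{\left(A,a \right)} = A \left(\left(2 + A\right) a + 5\right) + A = A \left(a \left(2 + A\right) + 5\right) + A = A \left(5 + a \left(2 + A\right)\right) + A = A + A \left(5 + a \left(2 + A\right)\right)$)
$\left(-3\right)^{4} G{\left(\left(-1\right) 20,W{\left(3 \right)} \right)} = \left(-3\right)^{4} \left(-1\right) 20 \left(6 + \sqrt{-8 + 3} \left(2 - 20\right)\right) = 81 \left(- 20 \left(6 + \sqrt{-5} \left(2 - 20\right)\right)\right) = 81 \left(- 20 \left(6 + i \sqrt{5} \left(-18\right)\right)\right) = 81 \left(- 20 \left(6 - 18 i \sqrt{5}\right)\right) = 81 \left(-120 + 360 i \sqrt{5}\right) = -9720 + 29160 i \sqrt{5}$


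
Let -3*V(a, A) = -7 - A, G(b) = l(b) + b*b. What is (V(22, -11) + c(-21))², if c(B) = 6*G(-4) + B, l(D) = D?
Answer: 22201/9 ≈ 2466.8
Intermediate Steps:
G(b) = b + b² (G(b) = b + b*b = b + b²)
V(a, A) = 7/3 + A/3 (V(a, A) = -(-7 - A)/3 = 7/3 + A/3)
c(B) = 72 + B (c(B) = 6*(-4*(1 - 4)) + B = 6*(-4*(-3)) + B = 6*12 + B = 72 + B)
(V(22, -11) + c(-21))² = ((7/3 + (⅓)*(-11)) + (72 - 21))² = ((7/3 - 11/3) + 51)² = (-4/3 + 51)² = (149/3)² = 22201/9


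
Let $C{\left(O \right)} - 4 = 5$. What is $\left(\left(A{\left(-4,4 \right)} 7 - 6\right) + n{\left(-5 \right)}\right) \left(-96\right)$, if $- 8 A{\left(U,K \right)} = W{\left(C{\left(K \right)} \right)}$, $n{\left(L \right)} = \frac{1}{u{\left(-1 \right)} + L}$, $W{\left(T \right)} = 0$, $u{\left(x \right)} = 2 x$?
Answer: $\frac{4128}{7} \approx 589.71$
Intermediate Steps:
$C{\left(O \right)} = 9$ ($C{\left(O \right)} = 4 + 5 = 9$)
$n{\left(L \right)} = \frac{1}{-2 + L}$ ($n{\left(L \right)} = \frac{1}{2 \left(-1\right) + L} = \frac{1}{-2 + L}$)
$A{\left(U,K \right)} = 0$ ($A{\left(U,K \right)} = \left(- \frac{1}{8}\right) 0 = 0$)
$\left(\left(A{\left(-4,4 \right)} 7 - 6\right) + n{\left(-5 \right)}\right) \left(-96\right) = \left(\left(0 \cdot 7 - 6\right) + \frac{1}{-2 - 5}\right) \left(-96\right) = \left(\left(0 - 6\right) + \frac{1}{-7}\right) \left(-96\right) = \left(-6 - \frac{1}{7}\right) \left(-96\right) = \left(- \frac{43}{7}\right) \left(-96\right) = \frac{4128}{7}$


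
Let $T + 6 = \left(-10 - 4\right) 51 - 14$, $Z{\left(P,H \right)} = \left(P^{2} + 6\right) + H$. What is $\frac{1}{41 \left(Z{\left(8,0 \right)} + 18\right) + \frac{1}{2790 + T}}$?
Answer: $\frac{2056}{7418049} \approx 0.00027716$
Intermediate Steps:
$Z{\left(P,H \right)} = 6 + H + P^{2}$ ($Z{\left(P,H \right)} = \left(6 + P^{2}\right) + H = 6 + H + P^{2}$)
$T = -734$ ($T = -6 + \left(\left(-10 - 4\right) 51 - 14\right) = -6 - 728 = -734$)
$\frac{1}{41 \left(Z{\left(8,0 \right)} + 18\right) + \frac{1}{2790 + T}} = \frac{1}{41 \left(\left(6 + 0 + 8^{2}\right) + 18\right) + \frac{1}{2790 - 734}} = \frac{1}{41 \left(\left(6 + 0 + 64\right) + 18\right) + \frac{1}{2056}} = \frac{1}{41 \left(70 + 18\right) + \frac{1}{2056}} = \frac{1}{41 \cdot 88 + \frac{1}{2056}} = \frac{1}{3608 + \frac{1}{2056}} = \frac{1}{\frac{7418049}{2056}} = \frac{2056}{7418049}$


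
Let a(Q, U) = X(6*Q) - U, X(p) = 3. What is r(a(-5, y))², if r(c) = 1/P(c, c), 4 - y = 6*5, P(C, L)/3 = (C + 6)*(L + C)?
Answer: 1/37088100 ≈ 2.6963e-8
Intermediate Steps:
P(C, L) = 3*(6 + C)*(C + L) (P(C, L) = 3*((C + 6)*(L + C)) = 3*((6 + C)*(C + L)) = 3*(6 + C)*(C + L))
y = -26 (y = 4 - 6*5 = 4 - 1*30 = 4 - 30 = -26)
a(Q, U) = 3 - U
r(c) = 1/(6*c² + 36*c) (r(c) = 1/(3*c² + 18*c + 18*c + 3*c*c) = 1/(3*c² + 18*c + 18*c + 3*c²) = 1/(6*c² + 36*c))
r(a(-5, y))² = (1/(6*(3 - 1*(-26))*(6 + (3 - 1*(-26)))))² = (1/(6*(3 + 26)*(6 + (3 + 26))))² = ((⅙)/(29*(6 + 29)))² = ((⅙)*(1/29)/35)² = ((⅙)*(1/29)*(1/35))² = (1/6090)² = 1/37088100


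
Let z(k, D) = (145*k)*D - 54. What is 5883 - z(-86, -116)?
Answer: -1440583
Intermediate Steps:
z(k, D) = -54 + 145*D*k (z(k, D) = 145*D*k - 54 = -54 + 145*D*k)
5883 - z(-86, -116) = 5883 - (-54 + 145*(-116)*(-86)) = 5883 - (-54 + 1446520) = 5883 - 1*1446466 = 5883 - 1446466 = -1440583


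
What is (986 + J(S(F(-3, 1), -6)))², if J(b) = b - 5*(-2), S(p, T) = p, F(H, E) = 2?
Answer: 996004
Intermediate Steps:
J(b) = 10 + b (J(b) = b + 10 = 10 + b)
(986 + J(S(F(-3, 1), -6)))² = (986 + (10 + 2))² = (986 + 12)² = 998² = 996004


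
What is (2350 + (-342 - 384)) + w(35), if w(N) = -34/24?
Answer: 19471/12 ≈ 1622.6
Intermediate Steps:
w(N) = -17/12 (w(N) = -34*1/24 = -17/12)
(2350 + (-342 - 384)) + w(35) = (2350 + (-342 - 384)) - 17/12 = (2350 - 726) - 17/12 = 1624 - 17/12 = 19471/12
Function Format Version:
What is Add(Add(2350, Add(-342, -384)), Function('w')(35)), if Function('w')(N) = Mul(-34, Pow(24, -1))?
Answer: Rational(19471, 12) ≈ 1622.6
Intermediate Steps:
Function('w')(N) = Rational(-17, 12) (Function('w')(N) = Mul(-34, Rational(1, 24)) = Rational(-17, 12))
Add(Add(2350, Add(-342, -384)), Function('w')(35)) = Add(Add(2350, Add(-342, -384)), Rational(-17, 12)) = Add(Add(2350, -726), Rational(-17, 12)) = Add(1624, Rational(-17, 12)) = Rational(19471, 12)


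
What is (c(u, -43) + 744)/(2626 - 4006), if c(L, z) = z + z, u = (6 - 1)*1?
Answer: -329/690 ≈ -0.47681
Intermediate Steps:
u = 5 (u = 5*1 = 5)
c(L, z) = 2*z
(c(u, -43) + 744)/(2626 - 4006) = (2*(-43) + 744)/(2626 - 4006) = (-86 + 744)/(-1380) = 658*(-1/1380) = -329/690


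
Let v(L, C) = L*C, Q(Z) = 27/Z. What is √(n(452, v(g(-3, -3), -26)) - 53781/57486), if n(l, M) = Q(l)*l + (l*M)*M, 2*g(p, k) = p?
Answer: √1493753998198/1474 ≈ 829.17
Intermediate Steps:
g(p, k) = p/2
v(L, C) = C*L
n(l, M) = 27 + l*M² (n(l, M) = (27/l)*l + (l*M)*M = 27 + (M*l)*M = 27 + l*M²)
√(n(452, v(g(-3, -3), -26)) - 53781/57486) = √((27 + 452*(-13*(-3))²) - 53781/57486) = √((27 + 452*(-26*(-3/2))²) - 53781*1/57486) = √((27 + 452*39²) - 1379/1474) = √((27 + 452*1521) - 1379/1474) = √((27 + 687492) - 1379/1474) = √(687519 - 1379/1474) = √(1013401627/1474) = √1493753998198/1474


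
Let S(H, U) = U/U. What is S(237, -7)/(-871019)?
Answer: -1/871019 ≈ -1.1481e-6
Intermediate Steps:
S(H, U) = 1
S(237, -7)/(-871019) = 1/(-871019) = 1*(-1/871019) = -1/871019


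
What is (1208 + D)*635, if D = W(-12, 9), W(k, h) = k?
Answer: 759460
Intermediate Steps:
D = -12
(1208 + D)*635 = (1208 - 12)*635 = 1196*635 = 759460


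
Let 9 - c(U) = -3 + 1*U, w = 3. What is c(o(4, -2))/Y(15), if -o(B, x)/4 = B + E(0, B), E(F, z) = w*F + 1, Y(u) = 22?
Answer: 16/11 ≈ 1.4545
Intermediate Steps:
E(F, z) = 1 + 3*F (E(F, z) = 3*F + 1 = 1 + 3*F)
o(B, x) = -4 - 4*B (o(B, x) = -4*(B + (1 + 3*0)) = -4*(B + (1 + 0)) = -4*(B + 1) = -4*(1 + B) = -4 - 4*B)
c(U) = 12 - U (c(U) = 9 - (-3 + 1*U) = 9 - (-3 + U) = 9 + (3 - U) = 12 - U)
c(o(4, -2))/Y(15) = (12 - (-4 - 4*4))/22 = (12 - (-4 - 16))*(1/22) = (12 - 1*(-20))*(1/22) = (12 + 20)*(1/22) = 32*(1/22) = 16/11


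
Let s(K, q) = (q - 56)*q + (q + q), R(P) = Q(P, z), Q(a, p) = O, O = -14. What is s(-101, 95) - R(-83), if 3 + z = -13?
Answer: 3909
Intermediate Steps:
z = -16 (z = -3 - 13 = -16)
Q(a, p) = -14
R(P) = -14
s(K, q) = 2*q + q*(-56 + q) (s(K, q) = (-56 + q)*q + 2*q = q*(-56 + q) + 2*q = 2*q + q*(-56 + q))
s(-101, 95) - R(-83) = 95*(-54 + 95) - 1*(-14) = 95*41 + 14 = 3895 + 14 = 3909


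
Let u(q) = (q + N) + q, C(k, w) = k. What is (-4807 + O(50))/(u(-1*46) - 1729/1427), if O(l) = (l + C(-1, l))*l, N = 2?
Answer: 3363439/130159 ≈ 25.841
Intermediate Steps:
O(l) = l*(-1 + l) (O(l) = (l - 1)*l = (-1 + l)*l = l*(-1 + l))
u(q) = 2 + 2*q (u(q) = (q + 2) + q = (2 + q) + q = 2 + 2*q)
(-4807 + O(50))/(u(-1*46) - 1729/1427) = (-4807 + 50*(-1 + 50))/((2 + 2*(-1*46)) - 1729/1427) = (-4807 + 50*49)/((2 + 2*(-46)) - 1729*1/1427) = (-4807 + 2450)/((2 - 92) - 1729/1427) = -2357/(-90 - 1729/1427) = -2357/(-130159/1427) = -2357*(-1427/130159) = 3363439/130159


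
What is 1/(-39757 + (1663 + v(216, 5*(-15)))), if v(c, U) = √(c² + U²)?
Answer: -12698/483700185 - √5809/483700185 ≈ -2.6409e-5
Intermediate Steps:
v(c, U) = √(U² + c²)
1/(-39757 + (1663 + v(216, 5*(-15)))) = 1/(-39757 + (1663 + √((5*(-15))² + 216²))) = 1/(-39757 + (1663 + √((-75)² + 46656))) = 1/(-39757 + (1663 + √(5625 + 46656))) = 1/(-39757 + (1663 + √52281)) = 1/(-39757 + (1663 + 3*√5809)) = 1/(-38094 + 3*√5809)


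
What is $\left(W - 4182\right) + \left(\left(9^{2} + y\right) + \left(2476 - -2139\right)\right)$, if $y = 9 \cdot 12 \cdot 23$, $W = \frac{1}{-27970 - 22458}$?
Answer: $\frac{151183143}{50428} \approx 2998.0$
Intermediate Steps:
$W = - \frac{1}{50428}$ ($W = \frac{1}{-50428} = - \frac{1}{50428} \approx -1.983 \cdot 10^{-5}$)
$y = 2484$ ($y = 108 \cdot 23 = 2484$)
$\left(W - 4182\right) + \left(\left(9^{2} + y\right) + \left(2476 - -2139\right)\right) = \left(- \frac{1}{50428} - 4182\right) + \left(\left(9^{2} + 2484\right) + \left(2476 - -2139\right)\right) = - \frac{210889897}{50428} + \left(\left(81 + 2484\right) + \left(2476 + 2139\right)\right) = - \frac{210889897}{50428} + \left(2565 + 4615\right) = - \frac{210889897}{50428} + 7180 = \frac{151183143}{50428}$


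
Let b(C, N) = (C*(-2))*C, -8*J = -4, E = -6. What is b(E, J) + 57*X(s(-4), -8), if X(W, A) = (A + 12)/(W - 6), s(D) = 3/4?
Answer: -808/7 ≈ -115.43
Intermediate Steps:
J = ½ (J = -⅛*(-4) = ½ ≈ 0.50000)
b(C, N) = -2*C² (b(C, N) = (-2*C)*C = -2*C²)
s(D) = ¾ (s(D) = 3*(¼) = ¾)
X(W, A) = (12 + A)/(-6 + W)
b(E, J) + 57*X(s(-4), -8) = -2*(-6)² + 57*((12 - 8)/(-6 + ¾)) = -2*36 + 57*(4/(-21/4)) = -72 + 57*(-4/21*4) = -72 + 57*(-16/21) = -72 - 304/7 = -808/7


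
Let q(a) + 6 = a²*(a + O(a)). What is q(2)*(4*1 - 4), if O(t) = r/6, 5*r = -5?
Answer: 0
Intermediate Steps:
r = -1 (r = (⅕)*(-5) = -1)
O(t) = -⅙ (O(t) = -1/6 = -1*⅙ = -⅙)
q(a) = -6 + a²*(-⅙ + a) (q(a) = -6 + a²*(a - ⅙) = -6 + a²*(-⅙ + a))
q(2)*(4*1 - 4) = (-6 + 2³ - ⅙*2²)*(4*1 - 4) = (-6 + 8 - ⅙*4)*(4 - 4) = (-6 + 8 - ⅔)*0 = (4/3)*0 = 0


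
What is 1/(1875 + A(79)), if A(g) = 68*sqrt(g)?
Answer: 1875/3150329 - 68*sqrt(79)/3150329 ≈ 0.00040332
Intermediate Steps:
1/(1875 + A(79)) = 1/(1875 + 68*sqrt(79))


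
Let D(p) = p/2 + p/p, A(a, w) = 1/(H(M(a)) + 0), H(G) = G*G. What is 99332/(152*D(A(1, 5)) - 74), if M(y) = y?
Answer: 49666/77 ≈ 645.01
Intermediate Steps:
H(G) = G²
A(a, w) = a⁻² (A(a, w) = 1/(a² + 0) = 1/(a²) = a⁻²)
D(p) = 1 + p/2 (D(p) = p*(½) + 1 = p/2 + 1 = 1 + p/2)
99332/(152*D(A(1, 5)) - 74) = 99332/(152*(1 + (½)/1²) - 74) = 99332/(152*(1 + (½)*1) - 74) = 99332/(152*(1 + ½) - 74) = 99332/(152*(3/2) - 74) = 99332/(228 - 74) = 99332/154 = 99332*(1/154) = 49666/77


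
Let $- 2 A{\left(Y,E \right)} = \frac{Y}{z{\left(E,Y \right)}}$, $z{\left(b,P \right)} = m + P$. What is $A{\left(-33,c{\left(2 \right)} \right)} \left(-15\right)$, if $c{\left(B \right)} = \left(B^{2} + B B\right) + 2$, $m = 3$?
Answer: $\frac{33}{4} \approx 8.25$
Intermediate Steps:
$z{\left(b,P \right)} = 3 + P$
$c{\left(B \right)} = 2 + 2 B^{2}$ ($c{\left(B \right)} = \left(B^{2} + B^{2}\right) + 2 = 2 B^{2} + 2 = 2 + 2 B^{2}$)
$A{\left(Y,E \right)} = - \frac{Y}{2 \left(3 + Y\right)}$ ($A{\left(Y,E \right)} = - \frac{Y \frac{1}{3 + Y}}{2} = - \frac{Y}{2 \left(3 + Y\right)}$)
$A{\left(-33,c{\left(2 \right)} \right)} \left(-15\right) = \left(-1\right) \left(-33\right) \frac{1}{6 + 2 \left(-33\right)} \left(-15\right) = \left(-1\right) \left(-33\right) \frac{1}{6 - 66} \left(-15\right) = \left(-1\right) \left(-33\right) \frac{1}{-60} \left(-15\right) = \left(-1\right) \left(-33\right) \left(- \frac{1}{60}\right) \left(-15\right) = \left(- \frac{11}{20}\right) \left(-15\right) = \frac{33}{4}$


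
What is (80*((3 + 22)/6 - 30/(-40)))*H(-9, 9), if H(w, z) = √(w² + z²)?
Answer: 3540*√2 ≈ 5006.3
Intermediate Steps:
(80*((3 + 22)/6 - 30/(-40)))*H(-9, 9) = (80*((3 + 22)/6 - 30/(-40)))*√((-9)² + 9²) = (80*(25*(⅙) - 30*(-1/40)))*√(81 + 81) = (80*(25/6 + ¾))*√162 = (80*(59/12))*(9*√2) = 1180*(9*√2)/3 = 3540*√2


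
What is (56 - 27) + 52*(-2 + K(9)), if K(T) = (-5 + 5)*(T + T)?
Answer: -75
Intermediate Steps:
K(T) = 0 (K(T) = 0*(2*T) = 0)
(56 - 27) + 52*(-2 + K(9)) = (56 - 27) + 52*(-2 + 0) = 29 + 52*(-2) = 29 - 104 = -75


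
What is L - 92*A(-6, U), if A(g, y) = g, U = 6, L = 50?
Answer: 602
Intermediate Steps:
L - 92*A(-6, U) = 50 - 92*(-6) = 50 + 552 = 602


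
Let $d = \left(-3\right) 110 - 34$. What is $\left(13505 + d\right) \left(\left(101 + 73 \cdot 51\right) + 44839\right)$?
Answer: $639480483$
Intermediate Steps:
$d = -364$ ($d = -330 - 34 = -364$)
$\left(13505 + d\right) \left(\left(101 + 73 \cdot 51\right) + 44839\right) = \left(13505 - 364\right) \left(\left(101 + 73 \cdot 51\right) + 44839\right) = 13141 \left(\left(101 + 3723\right) + 44839\right) = 13141 \left(3824 + 44839\right) = 13141 \cdot 48663 = 639480483$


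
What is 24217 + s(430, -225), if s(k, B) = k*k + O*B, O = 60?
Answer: 195617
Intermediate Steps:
s(k, B) = k² + 60*B (s(k, B) = k*k + 60*B = k² + 60*B)
24217 + s(430, -225) = 24217 + (430² + 60*(-225)) = 24217 + (184900 - 13500) = 24217 + 171400 = 195617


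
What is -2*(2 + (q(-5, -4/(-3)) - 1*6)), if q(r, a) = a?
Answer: 16/3 ≈ 5.3333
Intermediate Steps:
-2*(2 + (q(-5, -4/(-3)) - 1*6)) = -2*(2 + (-4/(-3) - 1*6)) = -2*(2 + (-4*(-1/3) - 6)) = -2*(2 + (4/3 - 6)) = -2*(2 - 14/3) = -2*(-8/3) = 16/3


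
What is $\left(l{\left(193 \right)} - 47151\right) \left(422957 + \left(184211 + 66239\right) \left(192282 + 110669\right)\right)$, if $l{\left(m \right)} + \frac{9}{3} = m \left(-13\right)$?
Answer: $-3768155338544341$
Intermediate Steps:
$l{\left(m \right)} = -3 - 13 m$ ($l{\left(m \right)} = -3 + m \left(-13\right) = -3 - 13 m$)
$\left(l{\left(193 \right)} - 47151\right) \left(422957 + \left(184211 + 66239\right) \left(192282 + 110669\right)\right) = \left(\left(-3 - 2509\right) - 47151\right) \left(422957 + \left(184211 + 66239\right) \left(192282 + 110669\right)\right) = \left(\left(-3 - 2509\right) - 47151\right) \left(422957 + 250450 \cdot 302951\right) = \left(-2512 - 47151\right) \left(422957 + 75874077950\right) = \left(-49663\right) 75874500907 = -3768155338544341$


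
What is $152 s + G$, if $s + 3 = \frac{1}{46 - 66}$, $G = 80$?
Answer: $- \frac{1918}{5} \approx -383.6$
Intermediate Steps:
$s = - \frac{61}{20}$ ($s = -3 + \frac{1}{46 - 66} = -3 + \frac{1}{-20} = -3 - \frac{1}{20} = - \frac{61}{20} \approx -3.05$)
$152 s + G = 152 \left(- \frac{61}{20}\right) + 80 = - \frac{2318}{5} + 80 = - \frac{1918}{5}$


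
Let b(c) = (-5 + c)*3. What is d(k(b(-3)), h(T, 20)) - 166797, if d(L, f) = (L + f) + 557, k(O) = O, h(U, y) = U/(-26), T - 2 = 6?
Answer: -2161436/13 ≈ -1.6626e+5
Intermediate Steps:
T = 8 (T = 2 + 6 = 8)
h(U, y) = -U/26 (h(U, y) = U*(-1/26) = -U/26)
b(c) = -15 + 3*c
d(L, f) = 557 + L + f
d(k(b(-3)), h(T, 20)) - 166797 = (557 + (-15 + 3*(-3)) - 1/26*8) - 166797 = (557 + (-15 - 9) - 4/13) - 166797 = (557 - 24 - 4/13) - 166797 = 6925/13 - 166797 = -2161436/13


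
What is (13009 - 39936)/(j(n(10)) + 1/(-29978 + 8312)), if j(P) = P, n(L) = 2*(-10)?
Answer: 583400382/433321 ≈ 1346.3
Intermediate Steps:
n(L) = -20
(13009 - 39936)/(j(n(10)) + 1/(-29978 + 8312)) = (13009 - 39936)/(-20 + 1/(-29978 + 8312)) = -26927/(-20 + 1/(-21666)) = -26927/(-20 - 1/21666) = -26927/(-433321/21666) = -26927*(-21666/433321) = 583400382/433321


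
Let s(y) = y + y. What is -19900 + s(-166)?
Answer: -20232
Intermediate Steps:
s(y) = 2*y
-19900 + s(-166) = -19900 + 2*(-166) = -19900 - 332 = -20232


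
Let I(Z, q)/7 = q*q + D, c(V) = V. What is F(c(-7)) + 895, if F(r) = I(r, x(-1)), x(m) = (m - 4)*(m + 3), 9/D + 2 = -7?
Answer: 1588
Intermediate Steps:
D = -1 (D = 9/(-2 - 7) = 9/(-9) = 9*(-⅑) = -1)
x(m) = (-4 + m)*(3 + m)
I(Z, q) = -7 + 7*q² (I(Z, q) = 7*(q*q - 1) = 7*(q² - 1) = 7*(-1 + q²) = -7 + 7*q²)
F(r) = 693 (F(r) = -7 + 7*(-12 + (-1)² - 1*(-1))² = -7 + 7*(-12 + 1 + 1)² = -7 + 7*(-10)² = -7 + 7*100 = -7 + 700 = 693)
F(c(-7)) + 895 = 693 + 895 = 1588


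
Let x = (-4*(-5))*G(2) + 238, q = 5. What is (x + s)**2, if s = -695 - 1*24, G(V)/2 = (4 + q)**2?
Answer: 7612081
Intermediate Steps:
G(V) = 162 (G(V) = 2*(4 + 5)**2 = 2*9**2 = 2*81 = 162)
s = -719 (s = -695 - 24 = -719)
x = 3478 (x = -4*(-5)*162 + 238 = 20*162 + 238 = 3240 + 238 = 3478)
(x + s)**2 = (3478 - 719)**2 = 2759**2 = 7612081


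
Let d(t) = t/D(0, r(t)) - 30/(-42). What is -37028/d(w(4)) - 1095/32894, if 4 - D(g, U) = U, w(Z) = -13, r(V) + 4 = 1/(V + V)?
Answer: 1781931137321/43452974 ≈ 41008.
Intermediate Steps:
r(V) = -4 + 1/(2*V) (r(V) = -4 + 1/(V + V) = -4 + 1/(2*V))
D(g, U) = 4 - U
d(t) = 5/7 + t/(8 - 1/(2*t)) (d(t) = t/(4 - (-4 + 1/(2*t))) - 30/(-42) = t/(4 + (4 - 1/(2*t))) - 30*(-1/42) = t/(8 - 1/(2*t)) + 5/7 = 5/7 + t/(8 - 1/(2*t)))
-37028/d(w(4)) - 1095/32894 = -37028*7*(-1 + 16*(-13))/(-5 + 14*(-13)**2 + 80*(-13)) - 1095/32894 = -37028*7*(-1 - 208)/(-5 + 14*169 - 1040) - 1095*1/32894 = -37028*(-1463/(-5 + 2366 - 1040)) - 1095/32894 = -37028/((1/7)*(-1/209)*1321) - 1095/32894 = -37028/(-1321/1463) - 1095/32894 = -37028*(-1463/1321) - 1095/32894 = 54171964/1321 - 1095/32894 = 1781931137321/43452974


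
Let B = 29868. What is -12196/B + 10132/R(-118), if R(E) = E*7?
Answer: -39087059/3083871 ≈ -12.675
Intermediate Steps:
R(E) = 7*E
-12196/B + 10132/R(-118) = -12196/29868 + 10132/((7*(-118))) = -12196*1/29868 + 10132/(-826) = -3049/7467 + 10132*(-1/826) = -3049/7467 - 5066/413 = -39087059/3083871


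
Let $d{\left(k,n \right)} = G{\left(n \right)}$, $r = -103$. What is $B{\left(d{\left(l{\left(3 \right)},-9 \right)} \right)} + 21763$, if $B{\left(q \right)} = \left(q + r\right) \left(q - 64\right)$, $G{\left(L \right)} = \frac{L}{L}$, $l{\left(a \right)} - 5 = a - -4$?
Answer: $28189$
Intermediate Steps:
$l{\left(a \right)} = 9 + a$ ($l{\left(a \right)} = 5 + \left(a - -4\right) = 5 + \left(a + 4\right) = 5 + \left(4 + a\right) = 9 + a$)
$G{\left(L \right)} = 1$
$d{\left(k,n \right)} = 1$
$B{\left(q \right)} = \left(-103 + q\right) \left(-64 + q\right)$ ($B{\left(q \right)} = \left(q - 103\right) \left(q - 64\right) = \left(-103 + q\right) \left(-64 + q\right)$)
$B{\left(d{\left(l{\left(3 \right)},-9 \right)} \right)} + 21763 = \left(6592 + 1^{2} - 167\right) + 21763 = \left(6592 + 1 - 167\right) + 21763 = 6426 + 21763 = 28189$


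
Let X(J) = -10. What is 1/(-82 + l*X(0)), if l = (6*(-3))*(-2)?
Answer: -1/442 ≈ -0.0022624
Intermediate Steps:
l = 36 (l = -18*(-2) = 36)
1/(-82 + l*X(0)) = 1/(-82 + 36*(-10)) = 1/(-82 - 360) = 1/(-442) = -1/442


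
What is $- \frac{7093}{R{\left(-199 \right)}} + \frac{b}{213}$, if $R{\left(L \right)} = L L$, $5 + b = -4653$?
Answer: $- \frac{185972267}{8435013} \approx -22.048$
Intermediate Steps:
$b = -4658$ ($b = -5 - 4653 = -4658$)
$R{\left(L \right)} = L^{2}$
$- \frac{7093}{R{\left(-199 \right)}} + \frac{b}{213} = - \frac{7093}{\left(-199\right)^{2}} - \frac{4658}{213} = - \frac{7093}{39601} - \frac{4658}{213} = - \frac{185972267}{8435013}$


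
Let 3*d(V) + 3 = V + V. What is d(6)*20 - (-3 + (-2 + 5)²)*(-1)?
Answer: 66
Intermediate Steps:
d(V) = -1 + 2*V/3 (d(V) = -1 + (V + V)/3 = -1 + (2*V)/3 = -1 + 2*V/3)
d(6)*20 - (-3 + (-2 + 5)²)*(-1) = (-1 + (⅔)*6)*20 - (-3 + (-2 + 5)²)*(-1) = (-1 + 4)*20 - (-3 + 3²)*(-1) = 3*20 - (-3 + 9)*(-1) = 60 - 6*(-1) = 60 - 1*(-6) = 60 + 6 = 66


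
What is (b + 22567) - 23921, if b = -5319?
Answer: -6673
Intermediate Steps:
(b + 22567) - 23921 = (-5319 + 22567) - 23921 = 17248 - 23921 = -6673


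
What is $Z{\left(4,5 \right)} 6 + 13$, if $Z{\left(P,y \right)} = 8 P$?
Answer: $205$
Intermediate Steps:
$Z{\left(4,5 \right)} 6 + 13 = 8 \cdot 4 \cdot 6 + 13 = 32 \cdot 6 + 13 = 192 + 13 = 205$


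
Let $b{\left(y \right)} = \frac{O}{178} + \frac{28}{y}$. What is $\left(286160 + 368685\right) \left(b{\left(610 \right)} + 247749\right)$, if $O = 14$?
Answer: $\frac{880786168516434}{5429} \approx 1.6224 \cdot 10^{11}$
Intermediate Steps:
$b{\left(y \right)} = \frac{7}{89} + \frac{28}{y}$ ($b{\left(y \right)} = \frac{14}{178} + \frac{28}{y} = 14 \cdot \frac{1}{178} + \frac{28}{y} = \frac{7}{89} + \frac{28}{y}$)
$\left(286160 + 368685\right) \left(b{\left(610 \right)} + 247749\right) = \left(286160 + 368685\right) \left(\left(\frac{7}{89} + \frac{28}{610}\right) + 247749\right) = 654845 \left(\left(\frac{7}{89} + 28 \cdot \frac{1}{610}\right) + 247749\right) = 654845 \left(\left(\frac{7}{89} + \frac{14}{305}\right) + 247749\right) = 654845 \left(\frac{3381}{27145} + 247749\right) = 654845 \cdot \frac{6725149986}{27145} = \frac{880786168516434}{5429}$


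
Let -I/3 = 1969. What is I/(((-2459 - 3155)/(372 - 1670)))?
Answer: -3833643/2807 ≈ -1365.7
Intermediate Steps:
I = -5907 (I = -3*1969 = -5907)
I/(((-2459 - 3155)/(372 - 1670))) = -5907*(372 - 1670)/(-2459 - 3155) = -5907/((-5614/(-1298))) = -5907/((-5614*(-1/1298))) = -5907/2807/649 = -5907*649/2807 = -3833643/2807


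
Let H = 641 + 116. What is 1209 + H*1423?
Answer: 1078420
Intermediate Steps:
H = 757
1209 + H*1423 = 1209 + 757*1423 = 1209 + 1077211 = 1078420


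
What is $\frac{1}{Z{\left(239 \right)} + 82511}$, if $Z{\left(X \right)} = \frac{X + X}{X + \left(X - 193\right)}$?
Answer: $\frac{285}{23516113} \approx 1.2119 \cdot 10^{-5}$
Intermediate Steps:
$Z{\left(X \right)} = \frac{2 X}{-193 + 2 X}$ ($Z{\left(X \right)} = \frac{2 X}{X + \left(-193 + X\right)} = \frac{2 X}{-193 + 2 X}$)
$\frac{1}{Z{\left(239 \right)} + 82511} = \frac{1}{2 \cdot 239 \frac{1}{-193 + 2 \cdot 239} + 82511} = \frac{1}{2 \cdot 239 \frac{1}{-193 + 478} + 82511} = \frac{1}{2 \cdot 239 \cdot \frac{1}{285} + 82511} = \frac{1}{\frac{478}{285} + 82511} = \frac{1}{\frac{23516113}{285}} = \frac{285}{23516113}$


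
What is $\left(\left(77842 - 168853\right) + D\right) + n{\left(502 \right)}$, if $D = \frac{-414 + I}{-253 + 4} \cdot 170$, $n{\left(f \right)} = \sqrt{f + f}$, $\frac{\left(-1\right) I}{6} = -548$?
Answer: $- \frac{7716773}{83} + 2 \sqrt{251} \approx -92942.0$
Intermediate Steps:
$I = 3288$ ($I = \left(-6\right) \left(-548\right) = 3288$)
$n{\left(f \right)} = \sqrt{2} \sqrt{f}$ ($n{\left(f \right)} = \sqrt{2 f} = \sqrt{2} \sqrt{f}$)
$D = - \frac{162860}{83}$ ($D = \frac{-414 + 3288}{-253 + 4} \cdot 170 = \frac{2874}{-249} \cdot 170 = 2874 \left(- \frac{1}{249}\right) 170 = \left(- \frac{958}{83}\right) 170 = - \frac{162860}{83} \approx -1962.2$)
$\left(\left(77842 - 168853\right) + D\right) + n{\left(502 \right)} = \left(\left(77842 - 168853\right) - \frac{162860}{83}\right) + \sqrt{2} \sqrt{502} = \left(\left(77842 - 168853\right) - \frac{162860}{83}\right) + 2 \sqrt{251} = \left(-91011 - \frac{162860}{83}\right) + 2 \sqrt{251} = - \frac{7716773}{83} + 2 \sqrt{251}$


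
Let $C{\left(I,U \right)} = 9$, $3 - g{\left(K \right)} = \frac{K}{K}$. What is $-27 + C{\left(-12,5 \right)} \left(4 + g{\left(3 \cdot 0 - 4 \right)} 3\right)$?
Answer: $63$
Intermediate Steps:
$g{\left(K \right)} = 2$ ($g{\left(K \right)} = 3 - \frac{K}{K} = 3 - 1 = 2$)
$-27 + C{\left(-12,5 \right)} \left(4 + g{\left(3 \cdot 0 - 4 \right)} 3\right) = -27 + 9 \left(4 + 2 \cdot 3\right) = -27 + 9 \left(4 + 6\right) = -27 + 9 \cdot 10 = -27 + 90 = 63$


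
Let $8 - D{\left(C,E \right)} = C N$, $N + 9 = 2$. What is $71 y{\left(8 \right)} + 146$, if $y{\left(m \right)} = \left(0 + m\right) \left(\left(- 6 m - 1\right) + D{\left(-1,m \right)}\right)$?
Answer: $-27118$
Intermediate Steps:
$N = -7$ ($N = -9 + 2 = -7$)
$D{\left(C,E \right)} = 8 + 7 C$ ($D{\left(C,E \right)} = 8 - C \left(-7\right) = 8 - - 7 C = 8 + 7 C$)
$y{\left(m \right)} = - 6 m^{2}$ ($y{\left(m \right)} = \left(0 + m\right) \left(\left(- 6 m - 1\right) + \left(8 + 7 \left(-1\right)\right)\right) = m \left(\left(-1 - 6 m\right) + \left(8 - 7\right)\right) = m \left(\left(-1 - 6 m\right) + 1\right) = m \left(- 6 m\right) = - 6 m^{2}$)
$71 y{\left(8 \right)} + 146 = 71 \left(- 6 \cdot 8^{2}\right) + 146 = 71 \left(\left(-6\right) 64\right) + 146 = 71 \left(-384\right) + 146 = -27264 + 146 = -27118$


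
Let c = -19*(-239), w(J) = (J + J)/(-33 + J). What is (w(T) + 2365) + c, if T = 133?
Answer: 345433/50 ≈ 6908.7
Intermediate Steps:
w(J) = 2*J/(-33 + J) (w(J) = (2*J)/(-33 + J) = 2*J/(-33 + J))
c = 4541
(w(T) + 2365) + c = (2*133/(-33 + 133) + 2365) + 4541 = (2*133/100 + 2365) + 4541 = (2*133*(1/100) + 2365) + 4541 = (133/50 + 2365) + 4541 = 118383/50 + 4541 = 345433/50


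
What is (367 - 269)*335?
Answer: 32830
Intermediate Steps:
(367 - 269)*335 = 98*335 = 32830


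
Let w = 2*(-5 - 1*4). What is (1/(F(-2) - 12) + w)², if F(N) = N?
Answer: 64009/196 ≈ 326.58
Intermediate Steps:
w = -18 (w = 2*(-5 - 4) = 2*(-9) = -18)
(1/(F(-2) - 12) + w)² = (1/(-2 - 12) - 18)² = (1/(-14) - 18)² = (-1/14 - 18)² = (-253/14)² = 64009/196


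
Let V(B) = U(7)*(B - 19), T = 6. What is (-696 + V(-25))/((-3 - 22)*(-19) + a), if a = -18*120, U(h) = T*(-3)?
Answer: -96/1685 ≈ -0.056973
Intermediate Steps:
U(h) = -18 (U(h) = 6*(-3) = -18)
a = -2160
V(B) = 342 - 18*B (V(B) = -18*(B - 19) = -18*(-19 + B) = 342 - 18*B)
(-696 + V(-25))/((-3 - 22)*(-19) + a) = (-696 + (342 - 18*(-25)))/((-3 - 22)*(-19) - 2160) = (-696 + (342 + 450))/(-25*(-19) - 2160) = (-696 + 792)/(475 - 2160) = 96/(-1685) = 96*(-1/1685) = -96/1685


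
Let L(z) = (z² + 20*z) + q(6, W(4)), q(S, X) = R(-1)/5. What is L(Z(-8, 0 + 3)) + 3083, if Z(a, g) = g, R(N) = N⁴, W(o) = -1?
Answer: 15761/5 ≈ 3152.2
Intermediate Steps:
q(S, X) = ⅕ (q(S, X) = (-1)⁴/5 = 1*(⅕) = ⅕)
L(z) = ⅕ + z² + 20*z (L(z) = (z² + 20*z) + ⅕ = ⅕ + z² + 20*z)
L(Z(-8, 0 + 3)) + 3083 = (⅕ + (0 + 3)² + 20*(0 + 3)) + 3083 = (⅕ + 3² + 20*3) + 3083 = (⅕ + 9 + 60) + 3083 = 346/5 + 3083 = 15761/5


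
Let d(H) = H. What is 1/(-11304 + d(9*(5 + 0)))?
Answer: -1/11259 ≈ -8.8818e-5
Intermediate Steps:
1/(-11304 + d(9*(5 + 0))) = 1/(-11304 + 9*(5 + 0)) = 1/(-11304 + 9*5) = 1/(-11304 + 45) = 1/(-11259) = -1/11259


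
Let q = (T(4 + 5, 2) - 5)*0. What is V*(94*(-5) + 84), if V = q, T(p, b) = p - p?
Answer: 0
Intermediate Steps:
T(p, b) = 0
q = 0 (q = (0 - 5)*0 = -5*0 = 0)
V = 0
V*(94*(-5) + 84) = 0*(94*(-5) + 84) = 0*(-470 + 84) = 0*(-386) = 0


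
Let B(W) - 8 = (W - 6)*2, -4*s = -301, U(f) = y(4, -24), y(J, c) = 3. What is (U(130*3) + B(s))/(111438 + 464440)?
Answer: 299/1151756 ≈ 0.00025960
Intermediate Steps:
U(f) = 3
s = 301/4 (s = -¼*(-301) = 301/4 ≈ 75.250)
B(W) = -4 + 2*W (B(W) = 8 + (W - 6)*2 = 8 + (-6 + W)*2 = 8 + (-12 + 2*W) = -4 + 2*W)
(U(130*3) + B(s))/(111438 + 464440) = (3 + (-4 + 2*(301/4)))/(111438 + 464440) = (3 + (-4 + 301/2))/575878 = (3 + 293/2)*(1/575878) = (299/2)*(1/575878) = 299/1151756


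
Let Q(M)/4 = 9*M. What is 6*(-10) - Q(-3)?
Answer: 48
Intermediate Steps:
Q(M) = 36*M (Q(M) = 4*(9*M) = 36*M)
6*(-10) - Q(-3) = 6*(-10) - 36*(-3) = -60 - 1*(-108) = -60 + 108 = 48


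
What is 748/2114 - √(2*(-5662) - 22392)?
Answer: 374/1057 - 2*I*√8429 ≈ 0.35383 - 183.62*I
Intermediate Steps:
748/2114 - √(2*(-5662) - 22392) = 748*(1/2114) - √(-11324 - 22392) = 374/1057 - √(-33716) = 374/1057 - 2*I*√8429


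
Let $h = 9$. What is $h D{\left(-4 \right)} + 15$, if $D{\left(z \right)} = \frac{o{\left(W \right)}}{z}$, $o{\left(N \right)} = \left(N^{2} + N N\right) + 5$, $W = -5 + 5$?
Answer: $\frac{15}{4} \approx 3.75$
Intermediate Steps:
$W = 0$
$o{\left(N \right)} = 5 + 2 N^{2}$ ($o{\left(N \right)} = \left(N^{2} + N^{2}\right) + 5 = 2 N^{2} + 5 = 5 + 2 N^{2}$)
$D{\left(z \right)} = \frac{5}{z}$ ($D{\left(z \right)} = \frac{5 + 2 \cdot 0^{2}}{z} = \frac{5 + 2 \cdot 0}{z} = \frac{5 + 0}{z} = \frac{5}{z}$)
$h D{\left(-4 \right)} + 15 = 9 \frac{5}{-4} + 15 = 9 \cdot 5 \left(- \frac{1}{4}\right) + 15 = 9 \left(- \frac{5}{4}\right) + 15 = - \frac{45}{4} + 15 = \frac{15}{4}$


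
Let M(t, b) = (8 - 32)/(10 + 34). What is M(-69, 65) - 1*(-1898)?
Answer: 20872/11 ≈ 1897.5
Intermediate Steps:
M(t, b) = -6/11 (M(t, b) = -24/44 = -24*1/44 = -6/11)
M(-69, 65) - 1*(-1898) = -6/11 - 1*(-1898) = -6/11 + 1898 = 20872/11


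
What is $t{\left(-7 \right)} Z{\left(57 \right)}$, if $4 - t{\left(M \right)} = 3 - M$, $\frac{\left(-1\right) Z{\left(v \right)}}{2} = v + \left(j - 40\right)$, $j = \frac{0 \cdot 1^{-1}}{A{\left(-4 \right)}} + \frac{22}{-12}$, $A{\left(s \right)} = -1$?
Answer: $182$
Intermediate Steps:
$j = - \frac{11}{6}$ ($j = \frac{0 \cdot 1^{-1}}{-1} + \frac{22}{-12} = 0 \cdot 1 \left(-1\right) + 22 \left(- \frac{1}{12}\right) = 0 \left(-1\right) - \frac{11}{6} = 0 - \frac{11}{6} = - \frac{11}{6} \approx -1.8333$)
$Z{\left(v \right)} = \frac{251}{3} - 2 v$ ($Z{\left(v \right)} = - 2 \left(v - \frac{251}{6}\right) = - 2 \left(- \frac{251}{6} + v\right) = \frac{251}{3} - 2 v$)
$t{\left(M \right)} = 1 + M$ ($t{\left(M \right)} = 4 - \left(3 - M\right) = 4 + \left(-3 + M\right) = 1 + M$)
$t{\left(-7 \right)} Z{\left(57 \right)} = \left(1 - 7\right) \left(\frac{251}{3} - 114\right) = - 6 \left(\frac{251}{3} - 114\right) = \left(-6\right) \left(- \frac{91}{3}\right) = 182$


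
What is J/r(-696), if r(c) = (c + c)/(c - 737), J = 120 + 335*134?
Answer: 32249665/696 ≈ 46336.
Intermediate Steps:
J = 45010 (J = 120 + 44890 = 45010)
r(c) = 2*c/(-737 + c) (r(c) = (2*c)/(-737 + c) = 2*c/(-737 + c))
J/r(-696) = 45010/((2*(-696)/(-737 - 696))) = 45010/((2*(-696)/(-1433))) = 45010/((2*(-696)*(-1/1433))) = 45010/(1392/1433) = 45010*(1433/1392) = 32249665/696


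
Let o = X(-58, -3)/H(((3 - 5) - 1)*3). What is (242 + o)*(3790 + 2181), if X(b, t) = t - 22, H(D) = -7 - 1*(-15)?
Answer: 11410581/8 ≈ 1.4263e+6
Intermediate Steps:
H(D) = 8 (H(D) = -7 + 15 = 8)
X(b, t) = -22 + t
o = -25/8 (o = (-22 - 3)/8 = -25*⅛ = -25/8 ≈ -3.1250)
(242 + o)*(3790 + 2181) = (242 - 25/8)*(3790 + 2181) = (1911/8)*5971 = 11410581/8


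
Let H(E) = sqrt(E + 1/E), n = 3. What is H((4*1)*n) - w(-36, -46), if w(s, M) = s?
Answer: 36 + sqrt(435)/6 ≈ 39.476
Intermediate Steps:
H((4*1)*n) - w(-36, -46) = sqrt((4*1)*3 + 1/((4*1)*3)) - 1*(-36) = sqrt(4*3 + 1/(4*3)) + 36 = sqrt(12 + 1/12) + 36 = sqrt(145/12) + 36 = sqrt(435)/6 + 36 = 36 + sqrt(435)/6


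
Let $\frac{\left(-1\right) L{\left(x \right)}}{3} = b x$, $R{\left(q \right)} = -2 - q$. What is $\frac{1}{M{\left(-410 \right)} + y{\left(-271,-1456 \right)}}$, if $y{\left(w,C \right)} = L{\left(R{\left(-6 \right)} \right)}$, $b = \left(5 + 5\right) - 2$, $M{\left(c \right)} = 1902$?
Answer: $\frac{1}{1806} \approx 0.00055371$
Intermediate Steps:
$b = 8$ ($b = 10 - 2 = 8$)
$L{\left(x \right)} = - 24 x$ ($L{\left(x \right)} = - 3 \cdot 8 x = - 24 x$)
$y{\left(w,C \right)} = -96$ ($y{\left(w,C \right)} = - 24 \left(-2 - -6\right) = - 24 \left(-2 + 6\right) = \left(-24\right) 4 = -96$)
$\frac{1}{M{\left(-410 \right)} + y{\left(-271,-1456 \right)}} = \frac{1}{1902 - 96} = \frac{1}{1806}$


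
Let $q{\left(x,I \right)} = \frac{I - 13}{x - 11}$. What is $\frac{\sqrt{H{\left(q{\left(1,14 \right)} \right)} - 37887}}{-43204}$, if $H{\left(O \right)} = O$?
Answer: $- \frac{i \sqrt{3788710}}{432040} \approx - 0.0045053 i$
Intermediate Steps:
$q{\left(x,I \right)} = \frac{-13 + I}{-11 + x}$
$\frac{\sqrt{H{\left(q{\left(1,14 \right)} \right)} - 37887}}{-43204} = \frac{\sqrt{\frac{-13 + 14}{-11 + 1} - 37887}}{-43204} = \sqrt{\frac{1}{-10} \cdot 1 - 37887} \left(- \frac{1}{43204}\right) = \sqrt{\left(- \frac{1}{10}\right) 1 - 37887} \left(- \frac{1}{43204}\right) = \sqrt{- \frac{1}{10} - 37887} \left(- \frac{1}{43204}\right) = \sqrt{- \frac{378871}{10}} \left(- \frac{1}{43204}\right) = \frac{i \sqrt{3788710}}{10} \left(- \frac{1}{43204}\right) = - \frac{i \sqrt{3788710}}{432040}$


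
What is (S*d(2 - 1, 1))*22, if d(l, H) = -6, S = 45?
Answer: -5940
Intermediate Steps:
(S*d(2 - 1, 1))*22 = (45*(-6))*22 = -270*22 = -5940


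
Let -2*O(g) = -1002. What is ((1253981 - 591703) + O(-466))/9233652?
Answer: 38987/543156 ≈ 0.071779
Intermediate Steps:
O(g) = 501 (O(g) = -½*(-1002) = 501)
((1253981 - 591703) + O(-466))/9233652 = ((1253981 - 591703) + 501)/9233652 = (662278 + 501)*(1/9233652) = 662779*(1/9233652) = 38987/543156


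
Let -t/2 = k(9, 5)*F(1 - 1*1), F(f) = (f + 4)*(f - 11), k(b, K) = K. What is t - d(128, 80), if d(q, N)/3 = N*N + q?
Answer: -19144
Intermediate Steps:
F(f) = (-11 + f)*(4 + f) (F(f) = (4 + f)*(-11 + f) = (-11 + f)*(4 + f))
d(q, N) = 3*q + 3*N**2 (d(q, N) = 3*(N*N + q) = 3*(N**2 + q) = 3*(q + N**2) = 3*q + 3*N**2)
t = 440 (t = -10*(-44 + (1 - 1*1)**2 - 7*(1 - 1*1)) = -10*(-44 + (1 - 1)**2 - 7*(1 - 1)) = -10*(-44 + 0**2 - 7*0) = -10*(-44 + 0 + 0) = -10*(-44) = -2*(-220) = 440)
t - d(128, 80) = 440 - (3*128 + 3*80**2) = 440 - (384 + 3*6400) = 440 - (384 + 19200) = 440 - 1*19584 = 440 - 19584 = -19144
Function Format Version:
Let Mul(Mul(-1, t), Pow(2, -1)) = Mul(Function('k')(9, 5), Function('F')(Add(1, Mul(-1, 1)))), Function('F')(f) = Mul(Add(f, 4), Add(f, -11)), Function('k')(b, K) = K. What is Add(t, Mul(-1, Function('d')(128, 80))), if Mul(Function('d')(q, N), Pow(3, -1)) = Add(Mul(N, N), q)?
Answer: -19144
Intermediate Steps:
Function('F')(f) = Mul(Add(-11, f), Add(4, f)) (Function('F')(f) = Mul(Add(4, f), Add(-11, f)) = Mul(Add(-11, f), Add(4, f)))
Function('d')(q, N) = Add(Mul(3, q), Mul(3, Pow(N, 2))) (Function('d')(q, N) = Mul(3, Add(Mul(N, N), q)) = Mul(3, Add(Pow(N, 2), q)) = Mul(3, Add(q, Pow(N, 2))) = Add(Mul(3, q), Mul(3, Pow(N, 2))))
t = 440 (t = Mul(-2, Mul(5, Add(-44, Pow(Add(1, Mul(-1, 1)), 2), Mul(-7, Add(1, Mul(-1, 1)))))) = Mul(-2, Mul(5, Add(-44, Pow(Add(1, -1), 2), Mul(-7, Add(1, -1))))) = Mul(-2, Mul(5, Add(-44, Pow(0, 2), Mul(-7, 0)))) = Mul(-2, Mul(5, Add(-44, 0, 0))) = Mul(-2, Mul(5, -44)) = Mul(-2, -220) = 440)
Add(t, Mul(-1, Function('d')(128, 80))) = Add(440, Mul(-1, Add(Mul(3, 128), Mul(3, Pow(80, 2))))) = Add(440, Mul(-1, Add(384, Mul(3, 6400)))) = Add(440, Mul(-1, Add(384, 19200))) = Add(440, Mul(-1, 19584)) = Add(440, -19584) = -19144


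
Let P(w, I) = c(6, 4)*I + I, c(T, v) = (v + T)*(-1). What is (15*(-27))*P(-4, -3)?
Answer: -10935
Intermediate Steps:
c(T, v) = -T - v (c(T, v) = (T + v)*(-1) = -T - v)
P(w, I) = -9*I (P(w, I) = (-1*6 - 1*4)*I + I = (-6 - 4)*I + I = -10*I + I = -9*I)
(15*(-27))*P(-4, -3) = (15*(-27))*(-9*(-3)) = -405*27 = -10935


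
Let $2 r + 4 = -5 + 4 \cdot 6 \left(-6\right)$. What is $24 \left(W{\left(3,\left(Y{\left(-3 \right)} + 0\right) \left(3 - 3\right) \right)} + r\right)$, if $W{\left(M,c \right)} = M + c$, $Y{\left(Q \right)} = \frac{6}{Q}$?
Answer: $-1764$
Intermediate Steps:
$r = - \frac{153}{2}$ ($r = -2 + \frac{-5 + 4 \cdot 6 \left(-6\right)}{2} = -2 + \frac{-5 + 24 \left(-6\right)}{2} = -2 + \frac{-5 - 144}{2} = -2 + \frac{1}{2} \left(-149\right) = -2 - \frac{149}{2} = - \frac{153}{2} \approx -76.5$)
$24 \left(W{\left(3,\left(Y{\left(-3 \right)} + 0\right) \left(3 - 3\right) \right)} + r\right) = 24 \left(\left(3 + \left(\frac{6}{-3} + 0\right) \left(3 - 3\right)\right) - \frac{153}{2}\right) = 24 \left(\left(3 + \left(6 \left(- \frac{1}{3}\right) + 0\right) 0\right) - \frac{153}{2}\right) = 24 \left(\left(3 + \left(-2 + 0\right) 0\right) - \frac{153}{2}\right) = 24 \left(\left(3 - 0\right) - \frac{153}{2}\right) = 24 \left(\left(3 + 0\right) - \frac{153}{2}\right) = 24 \left(3 - \frac{153}{2}\right) = 24 \left(- \frac{147}{2}\right) = -1764$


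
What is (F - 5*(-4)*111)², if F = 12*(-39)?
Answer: 3069504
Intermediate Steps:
F = -468
(F - 5*(-4)*111)² = (-468 - 5*(-4)*111)² = (-468 + 20*111)² = (-468 + 2220)² = 1752² = 3069504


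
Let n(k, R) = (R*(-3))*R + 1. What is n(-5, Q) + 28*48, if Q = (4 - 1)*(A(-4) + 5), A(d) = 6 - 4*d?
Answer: -18338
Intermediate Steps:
Q = 81 (Q = (4 - 1)*((6 - 4*(-4)) + 5) = 3*((6 + 16) + 5) = 3*(22 + 5) = 3*27 = 81)
n(k, R) = 1 - 3*R**2 (n(k, R) = (-3*R)*R + 1 = -3*R**2 + 1 = 1 - 3*R**2)
n(-5, Q) + 28*48 = (1 - 3*81**2) + 28*48 = (1 - 3*6561) + 1344 = (1 - 19683) + 1344 = -19682 + 1344 = -18338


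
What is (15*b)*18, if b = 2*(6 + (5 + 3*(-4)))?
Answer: -540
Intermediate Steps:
b = -2 (b = 2*(6 + (5 - 12)) = 2*(6 - 7) = 2*(-1) = -2)
(15*b)*18 = (15*(-2))*18 = -30*18 = -540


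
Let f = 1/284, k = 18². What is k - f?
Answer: 92015/284 ≈ 324.00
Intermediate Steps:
k = 324
f = 1/284 ≈ 0.0035211
k - f = 324 - 1*1/284 = 324 - 1/284 = 92015/284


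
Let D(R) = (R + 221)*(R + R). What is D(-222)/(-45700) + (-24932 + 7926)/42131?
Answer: -198970091/481346675 ≈ -0.41336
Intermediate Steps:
D(R) = 2*R*(221 + R) (D(R) = (221 + R)*(2*R) = 2*R*(221 + R))
D(-222)/(-45700) + (-24932 + 7926)/42131 = (2*(-222)*(221 - 222))/(-45700) + (-24932 + 7926)/42131 = (2*(-222)*(-1))*(-1/45700) - 17006*1/42131 = 444*(-1/45700) - 17006/42131 = -111/11425 - 17006/42131 = -198970091/481346675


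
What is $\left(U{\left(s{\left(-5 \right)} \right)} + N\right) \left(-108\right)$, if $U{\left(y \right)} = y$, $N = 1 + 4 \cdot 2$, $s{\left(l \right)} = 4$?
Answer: $-1404$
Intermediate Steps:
$N = 9$ ($N = 1 + 8 = 9$)
$\left(U{\left(s{\left(-5 \right)} \right)} + N\right) \left(-108\right) = \left(4 + 9\right) \left(-108\right) = 13 \left(-108\right) = -1404$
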